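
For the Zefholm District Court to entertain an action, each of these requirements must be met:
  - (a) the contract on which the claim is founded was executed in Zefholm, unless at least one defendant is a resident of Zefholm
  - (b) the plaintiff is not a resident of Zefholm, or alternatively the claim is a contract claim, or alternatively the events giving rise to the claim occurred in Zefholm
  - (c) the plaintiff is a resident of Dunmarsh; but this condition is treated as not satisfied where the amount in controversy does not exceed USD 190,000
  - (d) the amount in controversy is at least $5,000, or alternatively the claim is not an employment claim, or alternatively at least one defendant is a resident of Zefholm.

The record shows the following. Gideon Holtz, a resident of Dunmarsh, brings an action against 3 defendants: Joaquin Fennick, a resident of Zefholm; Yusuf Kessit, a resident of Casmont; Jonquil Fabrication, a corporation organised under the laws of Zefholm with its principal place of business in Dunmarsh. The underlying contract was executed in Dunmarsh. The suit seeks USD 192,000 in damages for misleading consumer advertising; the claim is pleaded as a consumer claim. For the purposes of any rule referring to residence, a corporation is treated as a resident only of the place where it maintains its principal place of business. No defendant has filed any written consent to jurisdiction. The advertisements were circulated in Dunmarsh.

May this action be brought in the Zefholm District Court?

Yes

The Zefholm District Court:
  (a) The contract was executed in Dunmarsh, not Zefholm. But Joaquin Fennick resides in Zefholm, and the 'unless' clause therefore excuses the requirement. Condition met.
  (b) The plaintiff resides in Dunmarsh, which is not Zefholm — that alternative is enough. Met.
  (c) The plaintiff resides in Dunmarsh. The carve-out does not apply: the amount in controversy is $192,000, above the USD 190,000 ceiling. Satisfied.
  (d) The amount in controversy is USD 192,000, which meets the 5,000 dollars floor, so one alternative holds. Condition met.
  → Every requirement is satisfied — jurisdiction.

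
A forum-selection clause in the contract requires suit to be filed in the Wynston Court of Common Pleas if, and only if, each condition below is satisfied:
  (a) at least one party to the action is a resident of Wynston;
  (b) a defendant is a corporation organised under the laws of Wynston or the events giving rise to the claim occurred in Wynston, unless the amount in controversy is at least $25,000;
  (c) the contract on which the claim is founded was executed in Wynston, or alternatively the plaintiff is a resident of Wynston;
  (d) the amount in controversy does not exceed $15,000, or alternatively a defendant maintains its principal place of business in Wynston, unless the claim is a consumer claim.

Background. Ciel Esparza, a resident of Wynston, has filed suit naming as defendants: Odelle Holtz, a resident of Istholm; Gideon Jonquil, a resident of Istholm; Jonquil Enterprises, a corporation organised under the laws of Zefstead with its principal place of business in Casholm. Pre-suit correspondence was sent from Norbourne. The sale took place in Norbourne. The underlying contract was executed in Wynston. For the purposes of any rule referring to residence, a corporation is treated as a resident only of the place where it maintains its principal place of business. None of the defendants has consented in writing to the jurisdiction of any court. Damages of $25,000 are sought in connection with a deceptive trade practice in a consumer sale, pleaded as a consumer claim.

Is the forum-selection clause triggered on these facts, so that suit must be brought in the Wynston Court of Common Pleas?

The Wynston Court of Common Pleas:
  (a) Ciel Esparza resides in Wynston. Met.
  (b) The corporate defendant(s) are organised in Zefstead, not Wynston; the operative events occurred in Norbourne, not Wynston — every alternative fails. But the amount in controversy is 25,000 dollars, which meets the USD 25,000 floor, and the 'unless' clause therefore excuses the requirement. Condition met.
  (c) The contract was executed in Wynston, which satisfies one of the alternatives. Met.
  (d) The amount in controversy is USD 25,000, above the USD 15,000 ceiling; the corporate defendant(s) have their principal place of business in Casholm, not Wynston — none of the alternatives is met. But the claim is a consumer claim, and the 'unless' clause therefore excuses the requirement. Condition met.
  → Forum clause is triggered.

Yes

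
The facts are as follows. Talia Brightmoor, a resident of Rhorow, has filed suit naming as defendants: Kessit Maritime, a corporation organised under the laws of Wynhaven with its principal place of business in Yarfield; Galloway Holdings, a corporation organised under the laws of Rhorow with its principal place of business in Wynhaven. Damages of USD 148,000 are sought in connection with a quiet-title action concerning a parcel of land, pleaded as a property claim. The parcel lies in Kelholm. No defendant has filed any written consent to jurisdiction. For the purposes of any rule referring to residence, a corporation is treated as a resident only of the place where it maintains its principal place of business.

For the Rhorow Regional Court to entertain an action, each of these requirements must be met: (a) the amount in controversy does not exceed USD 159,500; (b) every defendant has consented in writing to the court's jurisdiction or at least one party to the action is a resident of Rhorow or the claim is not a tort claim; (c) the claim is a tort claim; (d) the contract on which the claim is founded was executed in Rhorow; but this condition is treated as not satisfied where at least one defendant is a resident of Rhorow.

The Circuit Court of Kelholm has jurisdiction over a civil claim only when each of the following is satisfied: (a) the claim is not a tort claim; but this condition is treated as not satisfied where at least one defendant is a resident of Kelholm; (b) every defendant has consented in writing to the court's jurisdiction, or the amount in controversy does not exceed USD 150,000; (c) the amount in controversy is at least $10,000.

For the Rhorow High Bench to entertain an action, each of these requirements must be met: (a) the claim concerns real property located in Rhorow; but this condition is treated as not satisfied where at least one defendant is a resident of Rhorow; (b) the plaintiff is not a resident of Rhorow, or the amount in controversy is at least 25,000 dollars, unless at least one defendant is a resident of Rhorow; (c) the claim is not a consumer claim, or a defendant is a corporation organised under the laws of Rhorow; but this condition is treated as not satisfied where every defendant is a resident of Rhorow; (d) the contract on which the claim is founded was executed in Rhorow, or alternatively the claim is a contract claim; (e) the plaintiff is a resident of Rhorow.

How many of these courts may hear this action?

1

The Rhorow Regional Court:
  (a) The amount in controversy is 148,000 dollars, within the $159,500 ceiling. Satisfied.
  (b) Talia Brightmoor resides in Rhorow — that alternative is enough. Met.
  (c) The claim is a property claim, not a tort claim. Fails.
  (d) No contract (and hence no place of execution) is alleged. Not satisfied.
  → The court lacks jurisdiction.
The Circuit Court of Kelholm:
  (a) The claim is a property claim, not a tort claim. And the carve-out is inapplicable — no defendant resides in Kelholm (they reside in Yarfield, Wynhaven). Condition met.
  (b) The amount in controversy is USD 148,000, within the 150,000 dollars ceiling, which satisfies one of the alternatives. Condition met.
  (c) The amount in controversy is 148,000 dollars, which meets the USD 10,000 floor. Satisfied.
  → All conditions met; jurisdiction exists.
The Rhorow High Bench:
  (a) The property lies in Kelholm, not Rhorow. Fails.
  (b) The amount in controversy is $148,000, which meets the $25,000 floor — that alternative is enough. Met.
  (c) The claim is a property claim, not a consumer claim — that alternative is enough. The exception is not triggered, since the defendants reside as follows — Kessit Maritime in Yarfield, Galloway Holdings in Wynhaven — not all in Rhorow. Satisfied.
  (d) No contract (and hence no place of execution) is alleged; the claim is a property claim, not a contract claim — none of the alternatives is met. Not satisfied.
  (e) The plaintiff resides in Rhorow. Met.
  → The court lacks jurisdiction.
Courts with jurisdiction: the Circuit Court of Kelholm — 1 in total.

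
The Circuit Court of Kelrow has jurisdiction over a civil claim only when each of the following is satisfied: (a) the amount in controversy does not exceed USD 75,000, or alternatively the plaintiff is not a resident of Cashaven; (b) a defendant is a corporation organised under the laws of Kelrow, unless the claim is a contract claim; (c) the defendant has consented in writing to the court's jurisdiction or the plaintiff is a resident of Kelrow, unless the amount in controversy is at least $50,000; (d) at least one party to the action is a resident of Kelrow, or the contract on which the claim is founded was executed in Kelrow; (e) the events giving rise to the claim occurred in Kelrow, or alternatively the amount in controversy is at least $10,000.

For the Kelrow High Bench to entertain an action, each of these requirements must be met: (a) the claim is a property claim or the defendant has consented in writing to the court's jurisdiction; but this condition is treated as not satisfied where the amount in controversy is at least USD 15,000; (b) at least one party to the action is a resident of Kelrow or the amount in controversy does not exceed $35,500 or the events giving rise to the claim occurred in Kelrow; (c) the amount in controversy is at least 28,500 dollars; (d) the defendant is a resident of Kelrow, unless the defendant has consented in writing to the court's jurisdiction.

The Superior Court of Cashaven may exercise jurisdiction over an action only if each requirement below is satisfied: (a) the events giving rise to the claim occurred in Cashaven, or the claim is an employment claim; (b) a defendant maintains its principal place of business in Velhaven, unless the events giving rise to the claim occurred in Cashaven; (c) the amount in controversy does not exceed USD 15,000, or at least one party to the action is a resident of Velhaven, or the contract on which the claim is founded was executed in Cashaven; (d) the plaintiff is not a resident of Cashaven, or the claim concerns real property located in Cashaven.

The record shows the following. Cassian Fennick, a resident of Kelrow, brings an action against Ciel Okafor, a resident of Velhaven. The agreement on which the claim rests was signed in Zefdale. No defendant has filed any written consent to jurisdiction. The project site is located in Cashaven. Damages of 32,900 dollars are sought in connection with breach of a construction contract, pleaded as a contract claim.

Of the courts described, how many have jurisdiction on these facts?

2

The Circuit Court of Kelrow:
  (a) The amount in controversy is USD 32,900, within the USD 75,000 ceiling, so one alternative holds. Condition met.
  (b) No defendant is a corporation. However, the claim is a contract claim, so the 'unless' proviso supplies this condition. Condition met.
  (c) The plaintiff resides in Kelrow — that alternative is enough. Condition met.
  (d) Cassian Fennick resides in Kelrow, which satisfies one of the alternatives. Condition met.
  (e) The amount in controversy is USD 32,900, which meets the $10,000 floor, which satisfies one of the alternatives. Met.
  → The court has jurisdiction.
The Kelrow High Bench:
  (a) The claim is a contract claim, not a property claim; no such written consent has been filed — no alternative holds. Condition not met.
  (b) Cassian Fennick resides in Kelrow, which satisfies one of the alternatives. Met.
  (c) The amount in controversy is $32,900, which meets the USD 28,500 floor. Condition met.
  (d) The defendant resides in Velhaven, not Kelrow. Nor does the 'unless' clause help: no such written consent has been filed. Not satisfied.
  → Not every requirement is met — no jurisdiction.
The Superior Court of Cashaven:
  (a) The operative events occurred in Cashaven — that alternative is enough. Condition met.
  (b) No defendant is a corporation. But the operative events occurred in Cashaven, and the 'unless' clause therefore excuses the requirement. Met.
  (c) Ciel Okafor resides in Velhaven — that alternative is enough. Condition met.
  (d) The plaintiff resides in Kelrow, which is not Cashaven, which satisfies one of the alternatives. Met.
  → Jurisdiction lies.
Courts with jurisdiction: the Circuit Court of Kelrow, the Superior Court of Cashaven — 2 in total.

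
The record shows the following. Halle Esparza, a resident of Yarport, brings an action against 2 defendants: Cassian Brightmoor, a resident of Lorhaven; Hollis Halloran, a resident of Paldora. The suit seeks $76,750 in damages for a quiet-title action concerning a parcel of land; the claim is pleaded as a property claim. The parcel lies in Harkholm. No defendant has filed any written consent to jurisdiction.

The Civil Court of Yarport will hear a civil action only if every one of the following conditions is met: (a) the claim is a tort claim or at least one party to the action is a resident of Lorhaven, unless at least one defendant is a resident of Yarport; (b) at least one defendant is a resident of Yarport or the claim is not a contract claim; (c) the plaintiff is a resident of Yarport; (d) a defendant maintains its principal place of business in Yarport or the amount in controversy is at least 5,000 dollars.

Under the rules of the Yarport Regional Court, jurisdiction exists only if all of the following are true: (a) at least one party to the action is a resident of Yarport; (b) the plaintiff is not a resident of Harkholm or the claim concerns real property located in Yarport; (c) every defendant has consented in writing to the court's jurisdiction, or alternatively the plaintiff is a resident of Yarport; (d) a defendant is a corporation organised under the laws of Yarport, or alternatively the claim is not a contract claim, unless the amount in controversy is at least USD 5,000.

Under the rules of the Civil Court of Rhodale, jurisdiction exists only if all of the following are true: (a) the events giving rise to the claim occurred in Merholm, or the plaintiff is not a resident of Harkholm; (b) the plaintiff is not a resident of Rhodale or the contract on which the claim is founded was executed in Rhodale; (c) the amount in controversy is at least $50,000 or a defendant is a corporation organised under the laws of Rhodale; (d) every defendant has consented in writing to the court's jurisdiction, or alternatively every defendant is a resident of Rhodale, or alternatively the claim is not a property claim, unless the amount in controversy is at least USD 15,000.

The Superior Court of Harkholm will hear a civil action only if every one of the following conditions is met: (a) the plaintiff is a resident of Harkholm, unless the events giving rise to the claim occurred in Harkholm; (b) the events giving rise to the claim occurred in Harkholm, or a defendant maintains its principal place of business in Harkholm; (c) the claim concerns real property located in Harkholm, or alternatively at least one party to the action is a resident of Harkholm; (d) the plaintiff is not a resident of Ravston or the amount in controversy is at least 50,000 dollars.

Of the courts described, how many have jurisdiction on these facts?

4

The Civil Court of Yarport:
  (a) Cassian Brightmoor resides in Lorhaven, which satisfies one of the alternatives. Condition met.
  (b) The claim is a property claim, not a contract claim, so one alternative holds. Met.
  (c) The plaintiff resides in Yarport. Met.
  (d) The amount in controversy is 76,750 dollars, which meets the 5,000 dollars floor — that alternative is enough. Condition met.
  → All conditions met; jurisdiction exists.
The Yarport Regional Court:
  (a) Halle Esparza resides in Yarport. Met.
  (b) The plaintiff resides in Yarport, which is not Harkholm, so one alternative holds. Condition met.
  (c) The plaintiff resides in Yarport, so this disjunct is met. Satisfied.
  (d) The claim is a property claim, not a contract claim, so this disjunct is met. Satisfied.
  → The court has jurisdiction.
The Civil Court of Rhodale:
  (a) The plaintiff resides in Yarport, which is not Harkholm — that alternative is enough. Met.
  (b) The plaintiff resides in Yarport, which is not Rhodale, which satisfies one of the alternatives. Met.
  (c) The amount in controversy is 76,750 dollars, which meets the $50,000 floor — that alternative is enough. Condition met.
  (d) No such written consent has been filed; the defendants reside as follows — Cassian Brightmoor in Lorhaven, Hollis Halloran in Paldora — not all in Rhodale; the claim is a property claim — none of the alternatives is met. However, the amount in controversy is $76,750, which meets the $15,000 floor, so the 'unless' proviso supplies this condition. Satisfied.
  → The court has jurisdiction.
The Superior Court of Harkholm:
  (a) The plaintiff resides in Yarport, not Harkholm. But the operative events occurred in Harkholm, and the 'unless' clause therefore excuses the requirement. Condition met.
  (b) The operative events occurred in Harkholm, which satisfies one of the alternatives. Satisfied.
  (c) The property lies in Harkholm, so one alternative holds. Met.
  (d) The plaintiff resides in Yarport, which is not Ravston, so one alternative holds. Met.
  → All conditions met; jurisdiction exists.
Courts with jurisdiction: the Civil Court of Yarport, the Yarport Regional Court, the Civil Court of Rhodale, the Superior Court of Harkholm — 4 in total.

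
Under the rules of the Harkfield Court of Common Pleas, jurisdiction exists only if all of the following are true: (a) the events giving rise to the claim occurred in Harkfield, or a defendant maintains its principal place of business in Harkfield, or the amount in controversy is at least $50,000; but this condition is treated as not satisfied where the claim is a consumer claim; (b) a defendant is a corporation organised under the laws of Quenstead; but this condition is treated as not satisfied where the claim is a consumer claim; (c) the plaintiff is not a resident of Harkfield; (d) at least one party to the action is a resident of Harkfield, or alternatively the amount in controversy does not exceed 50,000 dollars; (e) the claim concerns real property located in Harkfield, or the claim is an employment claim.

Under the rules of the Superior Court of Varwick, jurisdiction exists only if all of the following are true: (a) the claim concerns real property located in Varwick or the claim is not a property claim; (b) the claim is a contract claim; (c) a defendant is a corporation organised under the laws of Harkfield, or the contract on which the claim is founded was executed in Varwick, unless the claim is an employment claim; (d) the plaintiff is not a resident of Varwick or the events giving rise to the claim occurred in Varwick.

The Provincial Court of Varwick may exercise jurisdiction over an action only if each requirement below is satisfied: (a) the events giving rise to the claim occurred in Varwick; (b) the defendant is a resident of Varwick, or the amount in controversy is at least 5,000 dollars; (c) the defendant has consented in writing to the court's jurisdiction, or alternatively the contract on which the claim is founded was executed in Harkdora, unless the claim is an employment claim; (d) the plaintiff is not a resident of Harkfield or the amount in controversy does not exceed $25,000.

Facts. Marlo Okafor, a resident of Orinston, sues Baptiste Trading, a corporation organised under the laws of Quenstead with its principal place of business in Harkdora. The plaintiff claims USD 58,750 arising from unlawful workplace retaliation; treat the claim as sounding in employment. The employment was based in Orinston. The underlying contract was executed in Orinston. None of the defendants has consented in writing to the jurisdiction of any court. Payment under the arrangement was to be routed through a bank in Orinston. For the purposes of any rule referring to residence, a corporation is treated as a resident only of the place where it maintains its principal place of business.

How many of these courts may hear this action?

The Harkfield Court of Common Pleas:
  (a) The amount in controversy is 58,750 dollars, which meets the 50,000 dollars floor, so this disjunct is met. The exception is not triggered, since the claim is an employment claim, not a consumer claim. Condition met.
  (b) Baptiste Trading is organised under the laws of Quenstead. The exception is not triggered, since the claim is an employment claim, not a consumer claim. Condition met.
  (c) The plaintiff resides in Orinston, which is not Harkfield. Condition met.
  (d) No party resides in Harkfield; the amount in controversy is 58,750 dollars, above the USD 50,000 ceiling — none of the alternatives is met. Not satisfied.
  (e) The claim is an employment claim — that alternative is enough. Met.
  → No jurisdiction.
The Superior Court of Varwick:
  (a) The claim is an employment claim, not a property claim — that alternative is enough. Satisfied.
  (b) The claim is an employment claim, not a contract claim. Condition not met.
  (c) The corporate defendant(s) are organised in Quenstead, not Harkfield; the contract was executed in Orinston, not Varwick — every alternative fails. But the claim is an employment claim, and the 'unless' clause therefore excuses the requirement. Satisfied.
  (d) The plaintiff resides in Orinston, which is not Varwick, so this disjunct is met. Met.
  → Not every requirement is met — no jurisdiction.
The Provincial Court of Varwick:
  (a) The operative events occurred in Orinston, not Varwick. Not met.
  (b) The amount in controversy is USD 58,750, which meets the 5,000 dollars floor, which satisfies one of the alternatives. Satisfied.
  (c) No such written consent has been filed; the contract was executed in Orinston, not Harkdora — none of the alternatives is met. However, the claim is an employment claim, so the 'unless' proviso supplies this condition. Satisfied.
  (d) The plaintiff resides in Orinston, which is not Harkfield, which satisfies one of the alternatives. Satisfied.
  → The court lacks jurisdiction.
No court satisfies all of its conditions.

0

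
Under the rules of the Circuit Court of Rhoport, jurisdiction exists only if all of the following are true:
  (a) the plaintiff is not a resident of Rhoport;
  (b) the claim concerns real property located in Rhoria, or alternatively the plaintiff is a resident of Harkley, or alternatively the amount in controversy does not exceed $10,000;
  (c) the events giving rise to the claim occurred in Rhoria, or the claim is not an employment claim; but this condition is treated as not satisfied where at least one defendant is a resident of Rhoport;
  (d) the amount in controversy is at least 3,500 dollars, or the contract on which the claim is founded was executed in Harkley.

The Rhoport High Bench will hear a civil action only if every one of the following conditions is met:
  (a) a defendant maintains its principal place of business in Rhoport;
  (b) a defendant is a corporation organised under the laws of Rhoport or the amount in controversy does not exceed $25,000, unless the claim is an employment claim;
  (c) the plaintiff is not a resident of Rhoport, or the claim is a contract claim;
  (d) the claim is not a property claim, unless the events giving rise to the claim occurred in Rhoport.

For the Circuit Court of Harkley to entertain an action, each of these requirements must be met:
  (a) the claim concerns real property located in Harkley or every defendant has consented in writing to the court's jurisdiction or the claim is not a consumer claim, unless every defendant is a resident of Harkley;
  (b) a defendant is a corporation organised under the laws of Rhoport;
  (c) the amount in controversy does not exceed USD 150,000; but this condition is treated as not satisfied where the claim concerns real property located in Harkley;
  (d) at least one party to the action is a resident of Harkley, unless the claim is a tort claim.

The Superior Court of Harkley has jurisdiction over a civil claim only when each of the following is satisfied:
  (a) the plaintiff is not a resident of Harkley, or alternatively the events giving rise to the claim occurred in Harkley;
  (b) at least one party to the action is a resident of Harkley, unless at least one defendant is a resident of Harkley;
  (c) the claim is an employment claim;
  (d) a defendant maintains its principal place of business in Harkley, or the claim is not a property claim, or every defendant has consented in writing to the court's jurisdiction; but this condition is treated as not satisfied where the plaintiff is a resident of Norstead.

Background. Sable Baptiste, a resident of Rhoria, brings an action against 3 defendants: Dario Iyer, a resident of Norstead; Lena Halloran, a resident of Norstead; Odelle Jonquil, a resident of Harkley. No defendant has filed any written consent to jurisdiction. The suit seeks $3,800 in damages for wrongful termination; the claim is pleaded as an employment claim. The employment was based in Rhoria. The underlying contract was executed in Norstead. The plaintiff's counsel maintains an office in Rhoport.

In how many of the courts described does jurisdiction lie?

2

The Circuit Court of Rhoport:
  (a) The plaintiff resides in Rhoria, which is not Rhoport. Condition met.
  (b) The amount in controversy is $3,800, within the USD 10,000 ceiling — that alternative is enough. Met.
  (c) The operative events occurred in Rhoria, which satisfies one of the alternatives. And the carve-out is inapplicable — no defendant resides in Rhoport (they reside in Norstead, Norstead, Harkley). Condition met.
  (d) The amount in controversy is USD 3,800, which meets the $3,500 floor, which satisfies one of the alternatives. Satisfied.
  → Jurisdiction lies.
The Rhoport High Bench:
  (a) No defendant is a corporation. Not met.
  (b) The amount in controversy is USD 3,800, within the $25,000 ceiling, which satisfies one of the alternatives. Met.
  (c) The plaintiff resides in Rhoria, which is not Rhoport — that alternative is enough. Met.
  (d) The claim is an employment claim, not a property claim. Met.
  → At least one condition fails; no jurisdiction.
The Circuit Court of Harkley:
  (a) The claim is an employment claim, not a consumer claim, so this disjunct is met. Satisfied.
  (b) No defendant is a corporation. Not satisfied.
  (c) The amount in controversy is $3,800, within the USD 150,000 ceiling. The exception is not triggered, since the claim does not concern real property. Condition met.
  (d) Odelle Jonquil resides in Harkley. Satisfied.
  → No jurisdiction.
The Superior Court of Harkley:
  (a) The plaintiff resides in Rhoria, which is not Harkley, so this disjunct is met. Met.
  (b) Odelle Jonquil resides in Harkley. Met.
  (c) The claim is an employment claim. Condition met.
  (d) The claim is an employment claim, not a property claim — that alternative is enough. And the carve-out is inapplicable — the plaintiff resides in Rhoria, not Norstead. Condition met.
  → The court has jurisdiction.
Courts with jurisdiction: the Circuit Court of Rhoport, the Superior Court of Harkley — 2 in total.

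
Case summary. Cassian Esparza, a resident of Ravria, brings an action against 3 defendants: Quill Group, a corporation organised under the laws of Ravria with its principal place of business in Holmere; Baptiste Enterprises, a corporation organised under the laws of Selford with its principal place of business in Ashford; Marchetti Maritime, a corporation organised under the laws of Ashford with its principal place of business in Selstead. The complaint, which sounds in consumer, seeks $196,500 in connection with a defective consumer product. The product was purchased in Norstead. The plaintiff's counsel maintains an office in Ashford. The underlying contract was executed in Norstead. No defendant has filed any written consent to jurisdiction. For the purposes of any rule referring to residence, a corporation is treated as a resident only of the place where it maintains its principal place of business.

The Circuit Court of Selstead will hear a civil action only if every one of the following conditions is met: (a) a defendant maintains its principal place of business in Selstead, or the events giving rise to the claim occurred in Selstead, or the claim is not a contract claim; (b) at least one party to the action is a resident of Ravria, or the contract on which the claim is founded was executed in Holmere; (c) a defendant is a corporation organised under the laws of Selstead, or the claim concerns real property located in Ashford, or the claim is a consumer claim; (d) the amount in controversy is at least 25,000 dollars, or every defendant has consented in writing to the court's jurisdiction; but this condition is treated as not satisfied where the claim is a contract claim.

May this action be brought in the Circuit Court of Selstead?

Yes

The Circuit Court of Selstead:
  (a) Marchetti Maritime has its principal place of business in Selstead — that alternative is enough. Satisfied.
  (b) Cassian Esparza resides in Ravria, so this disjunct is met. Condition met.
  (c) The claim is a consumer claim, so this disjunct is met. Satisfied.
  (d) The amount in controversy is $196,500, which meets the $25,000 floor, so this disjunct is met. The carve-out does not apply: the claim is a consumer claim, not a contract claim. Satisfied.
  → All conditions met; jurisdiction exists.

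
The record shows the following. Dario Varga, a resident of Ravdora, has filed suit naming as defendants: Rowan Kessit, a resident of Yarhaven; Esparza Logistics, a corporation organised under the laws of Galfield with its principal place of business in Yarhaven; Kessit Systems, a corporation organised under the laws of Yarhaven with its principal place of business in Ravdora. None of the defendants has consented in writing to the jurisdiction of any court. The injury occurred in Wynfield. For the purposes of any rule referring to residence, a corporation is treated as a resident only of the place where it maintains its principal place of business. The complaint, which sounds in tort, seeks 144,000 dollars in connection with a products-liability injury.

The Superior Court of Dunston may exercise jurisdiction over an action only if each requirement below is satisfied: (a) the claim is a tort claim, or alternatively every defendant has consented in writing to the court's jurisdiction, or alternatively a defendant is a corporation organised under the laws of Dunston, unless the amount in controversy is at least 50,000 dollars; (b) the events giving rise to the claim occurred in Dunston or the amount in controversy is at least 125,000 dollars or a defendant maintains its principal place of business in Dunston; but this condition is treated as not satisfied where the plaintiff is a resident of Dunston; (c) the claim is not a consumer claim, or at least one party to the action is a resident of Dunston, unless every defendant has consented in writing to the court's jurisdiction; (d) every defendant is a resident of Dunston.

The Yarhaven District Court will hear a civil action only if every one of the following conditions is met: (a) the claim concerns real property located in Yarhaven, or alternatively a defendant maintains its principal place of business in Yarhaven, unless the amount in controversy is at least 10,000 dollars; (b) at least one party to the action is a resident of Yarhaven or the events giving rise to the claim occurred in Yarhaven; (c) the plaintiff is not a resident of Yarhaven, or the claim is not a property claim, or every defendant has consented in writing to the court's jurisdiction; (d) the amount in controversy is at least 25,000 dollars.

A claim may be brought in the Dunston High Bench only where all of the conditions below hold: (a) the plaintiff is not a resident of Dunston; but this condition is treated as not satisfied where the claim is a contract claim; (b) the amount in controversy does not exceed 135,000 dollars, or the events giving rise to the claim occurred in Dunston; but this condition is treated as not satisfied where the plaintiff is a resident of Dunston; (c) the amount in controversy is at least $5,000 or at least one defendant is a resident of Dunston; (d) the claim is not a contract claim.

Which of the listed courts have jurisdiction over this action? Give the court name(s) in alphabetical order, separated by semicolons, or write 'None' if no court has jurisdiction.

The Superior Court of Dunston:
  (a) The claim is a tort claim, which satisfies one of the alternatives. Met.
  (b) The amount in controversy is $144,000, which meets the $125,000 floor, so one alternative holds. The carve-out does not apply: the plaintiff resides in Ravdora, not Dunston. Satisfied.
  (c) The claim is a tort claim, not a consumer claim — that alternative is enough. Met.
  (d) The defendants reside as follows — Rowan Kessit in Yarhaven, Esparza Logistics in Yarhaven, Kessit Systems in Ravdora — not all in Dunston. Not met.
  → No jurisdiction.
The Yarhaven District Court:
  (a) Esparza Logistics has its principal place of business in Yarhaven, which satisfies one of the alternatives. Condition met.
  (b) Rowan Kessit resides in Yarhaven, which satisfies one of the alternatives. Condition met.
  (c) The plaintiff resides in Ravdora, which is not Yarhaven, so this disjunct is met. Met.
  (d) The amount in controversy is USD 144,000, which meets the 25,000 dollars floor. Condition met.
  → All conditions met; jurisdiction exists.
The Dunston High Bench:
  (a) The plaintiff resides in Ravdora, which is not Dunston. And the carve-out is inapplicable — the claim is a tort claim, not a contract claim. Satisfied.
  (b) The amount in controversy is $144,000, above the 135,000 dollars ceiling; the operative events occurred in Wynfield, not Dunston — no alternative holds. Not satisfied.
  (c) The amount in controversy is $144,000, which meets the 5,000 dollars floor, so one alternative holds. Met.
  (d) The claim is a tort claim, not a contract claim. Satisfied.
  → At least one condition fails; no jurisdiction.

the Yarhaven District Court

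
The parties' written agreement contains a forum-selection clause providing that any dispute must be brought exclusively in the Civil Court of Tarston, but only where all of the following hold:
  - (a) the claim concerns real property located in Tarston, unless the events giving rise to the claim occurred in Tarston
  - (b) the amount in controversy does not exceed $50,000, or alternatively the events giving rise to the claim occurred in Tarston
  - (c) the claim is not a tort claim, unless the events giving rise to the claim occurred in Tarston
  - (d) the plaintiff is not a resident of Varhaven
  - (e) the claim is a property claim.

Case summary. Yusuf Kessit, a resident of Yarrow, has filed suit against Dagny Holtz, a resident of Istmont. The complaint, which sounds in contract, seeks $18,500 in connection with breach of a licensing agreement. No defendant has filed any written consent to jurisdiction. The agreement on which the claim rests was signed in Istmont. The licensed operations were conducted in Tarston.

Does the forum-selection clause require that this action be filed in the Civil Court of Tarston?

No

The Civil Court of Tarston:
  (a) The claim does not concern real property. The proviso rescues it, though: the operative events occurred in Tarston. Condition met.
  (b) The amount in controversy is $18,500, within the 50,000 dollars ceiling, so one alternative holds. Met.
  (c) The claim is a contract claim, not a tort claim. Satisfied.
  (d) The plaintiff resides in Yarrow, which is not Varhaven. Condition met.
  (e) The claim is a contract claim, not a property claim. Not satisfied.
  → Forum clause is not triggered.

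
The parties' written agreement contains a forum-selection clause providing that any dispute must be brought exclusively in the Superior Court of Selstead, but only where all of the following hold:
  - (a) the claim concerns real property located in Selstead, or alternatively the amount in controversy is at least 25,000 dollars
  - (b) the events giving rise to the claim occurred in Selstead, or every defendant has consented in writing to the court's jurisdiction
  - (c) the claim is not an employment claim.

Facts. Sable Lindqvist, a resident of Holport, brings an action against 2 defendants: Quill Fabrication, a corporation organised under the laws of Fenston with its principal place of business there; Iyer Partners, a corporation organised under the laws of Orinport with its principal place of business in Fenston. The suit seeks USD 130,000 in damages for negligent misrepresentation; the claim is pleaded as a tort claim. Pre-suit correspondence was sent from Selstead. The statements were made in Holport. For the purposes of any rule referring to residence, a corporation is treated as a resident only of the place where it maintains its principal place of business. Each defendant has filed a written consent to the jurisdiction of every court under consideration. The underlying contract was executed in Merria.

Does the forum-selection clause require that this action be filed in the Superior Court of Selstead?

Yes

The Superior Court of Selstead:
  (a) The amount in controversy is $130,000, which meets the $25,000 floor, so this disjunct is met. Met.
  (b) Every defendant has filed written consent — that alternative is enough. Satisfied.
  (c) The claim is a tort claim, not an employment claim. Met.
  → Forum clause is triggered.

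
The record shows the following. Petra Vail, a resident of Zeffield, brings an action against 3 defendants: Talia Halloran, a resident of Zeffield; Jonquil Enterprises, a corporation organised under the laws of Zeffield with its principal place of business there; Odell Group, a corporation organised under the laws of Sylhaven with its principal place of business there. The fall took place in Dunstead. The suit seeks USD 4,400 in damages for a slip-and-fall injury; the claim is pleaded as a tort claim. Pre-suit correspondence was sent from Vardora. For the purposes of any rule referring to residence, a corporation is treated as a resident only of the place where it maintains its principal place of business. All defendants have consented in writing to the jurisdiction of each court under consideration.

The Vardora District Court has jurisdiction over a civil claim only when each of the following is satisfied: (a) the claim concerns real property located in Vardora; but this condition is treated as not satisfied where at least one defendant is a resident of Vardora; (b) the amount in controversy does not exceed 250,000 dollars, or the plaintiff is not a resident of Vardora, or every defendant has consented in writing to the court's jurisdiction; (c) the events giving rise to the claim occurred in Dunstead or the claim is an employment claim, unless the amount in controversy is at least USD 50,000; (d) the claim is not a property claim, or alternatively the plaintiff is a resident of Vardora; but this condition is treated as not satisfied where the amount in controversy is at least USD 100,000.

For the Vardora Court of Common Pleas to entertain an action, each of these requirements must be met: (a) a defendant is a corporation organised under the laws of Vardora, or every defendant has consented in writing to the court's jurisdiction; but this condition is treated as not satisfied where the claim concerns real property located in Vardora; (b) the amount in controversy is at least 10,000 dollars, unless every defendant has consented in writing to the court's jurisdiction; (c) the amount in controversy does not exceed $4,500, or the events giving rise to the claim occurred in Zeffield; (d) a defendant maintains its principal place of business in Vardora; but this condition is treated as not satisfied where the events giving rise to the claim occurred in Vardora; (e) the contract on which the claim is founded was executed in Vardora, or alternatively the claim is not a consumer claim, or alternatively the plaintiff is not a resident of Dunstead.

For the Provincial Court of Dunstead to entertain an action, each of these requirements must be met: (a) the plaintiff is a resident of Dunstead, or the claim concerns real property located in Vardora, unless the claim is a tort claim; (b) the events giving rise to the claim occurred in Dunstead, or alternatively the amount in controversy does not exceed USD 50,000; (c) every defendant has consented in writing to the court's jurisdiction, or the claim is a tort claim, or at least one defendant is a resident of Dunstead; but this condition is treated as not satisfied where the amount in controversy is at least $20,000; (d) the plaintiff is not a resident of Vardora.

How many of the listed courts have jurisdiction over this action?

The Vardora District Court:
  (a) The claim does not concern real property. Condition not met.
  (b) The amount in controversy is $4,400, within the 250,000 dollars ceiling, so this disjunct is met. Condition met.
  (c) The operative events occurred in Dunstead, which satisfies one of the alternatives. Met.
  (d) The claim is a tort claim, not a property claim, which satisfies one of the alternatives. The exception is not triggered, since the amount in controversy is $4,400, below the $100,000 floor. Satisfied.
  → The court lacks jurisdiction.
The Vardora Court of Common Pleas:
  (a) Every defendant has filed written consent, so this disjunct is met. And the carve-out is inapplicable — the claim does not concern real property. Satisfied.
  (b) The amount in controversy is $4,400, below the USD 10,000 floor. But every defendant has filed written consent, and the 'unless' clause therefore excuses the requirement. Satisfied.
  (c) The amount in controversy is 4,400 dollars, within the USD 4,500 ceiling, so this disjunct is met. Satisfied.
  (d) The corporate defendant(s) have their principal place of business in Sylhaven, Zeffield, not Vardora. Not satisfied.
  (e) The claim is a tort claim, not a consumer claim — that alternative is enough. Condition met.
  → No jurisdiction.
The Provincial Court of Dunstead:
  (a) The plaintiff resides in Zeffield, not Dunstead; the claim does not concern real property — no alternative holds. However, the claim is a tort claim, so the 'unless' proviso supplies this condition. Satisfied.
  (b) The operative events occurred in Dunstead, so one alternative holds. Met.
  (c) Every defendant has filed written consent, which satisfies one of the alternatives. And the carve-out is inapplicable — the amount in controversy is 4,400 dollars, below the $20,000 floor. Satisfied.
  (d) The plaintiff resides in Zeffield, which is not Vardora. Satisfied.
  → Every requirement is satisfied — jurisdiction.
Courts with jurisdiction: the Provincial Court of Dunstead — 1 in total.

1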